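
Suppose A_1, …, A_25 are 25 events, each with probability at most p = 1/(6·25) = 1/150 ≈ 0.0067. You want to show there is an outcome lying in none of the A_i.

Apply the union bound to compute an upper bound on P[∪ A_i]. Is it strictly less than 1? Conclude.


Union bound: P[∪_{i=1}^{25} A_i] ≤ Σ_i P[A_i] ≤ 25·p = 25·(1/150) = 1/6.
Numerically: 1/6 ≈ 0.1667.
Is 1/6 < 1? YES.
Since P[∪ A_i] ≤ 1/6 < 1, the complement has P[∩ A_i^c] ≥ 1 − 1/6 = 5/6 > 0, so some outcome avoids every A_i.

25·p = 1/6 ≈ 0.1667; existence CERTIFIED by the union bound.


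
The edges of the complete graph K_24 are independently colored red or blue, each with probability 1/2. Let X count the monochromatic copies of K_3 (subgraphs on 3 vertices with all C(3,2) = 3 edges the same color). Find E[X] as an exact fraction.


Let X = Σ_S X_S over the C(24, 3) = 2024 subsets S of size 3, where X_S = 1 if the K_3 on S is monochromatic.
For a fixed S, the K_3 on S has C(3, 2) = 3 edges. P[all 3 edges red] = (1/2)^3, and likewise for blue, so P[monochromatic] = 2·(1/2)^3 = 2^{1 − 3} = 1/4.
By linearity of expectation: E[X] = C(24, 3) · 2^{1 − 3} = 2024 · 1/4 = 506.
Numerically: E[X] ≈ 506.00000.

E[X] = C(24,3)·2^(1−C(3,2)) = 506 ≈ 506.00000.


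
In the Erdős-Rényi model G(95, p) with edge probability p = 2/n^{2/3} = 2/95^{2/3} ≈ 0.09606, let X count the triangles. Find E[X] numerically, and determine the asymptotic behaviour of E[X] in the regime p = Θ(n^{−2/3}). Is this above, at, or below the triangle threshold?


Number of potential triangles: C(95, 3) = 138415.
Each occurs with probability p³ ≈ (0.09606)³ ≈ 8.864266e-04.
By linearity: E[X] = C(95, 3)·p³ ≈ 138415 · 8.864266e-04 ≈ 122.6947.
Since α = 2/3 < 1, p = c/n^{2/3} ≫ 1/n is above the triangle threshold p ~ 1/n. Asymptotically E[X] ~ (c³/6)·n^{3(1−α)} = (2³/6)·n^{1} → ∞; triangles are abundant w.h.p.

E[X] ≈ 122.6947; in regime p = Θ(1/n^{2/3}) E[X] diverges (above the triangle threshold p ~ 1/n).


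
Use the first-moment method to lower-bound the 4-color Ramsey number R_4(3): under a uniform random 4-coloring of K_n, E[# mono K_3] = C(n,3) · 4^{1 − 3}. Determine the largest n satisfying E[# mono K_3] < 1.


We need C(n, 3) · 4^{1 − 3} < 1, i.e. C(n, 3) < 4^{3 − 1} = 16.
Check values of n near the boundary:
  n = 4: C(4, 3) = 4; 4 < 16? YES
  n = 5: C(5, 3) = 10; 10 < 16? YES
  n = 6: C(6, 3) = 20; 20 < 16? NO
  n = 7: C(7, 3) = 35; 35 < 16? NO
The largest n with C(n, 3) < 16 is n = 5 (where E[X] = 5/8 ≈ 0.6250000). Hence R_4(3) > 5, i.e. R_4(3) ≥ 6.

Largest n = 5; hence R_4(3) > 5.


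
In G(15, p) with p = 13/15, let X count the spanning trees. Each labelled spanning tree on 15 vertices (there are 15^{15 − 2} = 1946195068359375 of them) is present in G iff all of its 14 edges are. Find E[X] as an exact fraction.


K_15 has 15^{15 − 2} = 1946195068359375 labelled spanning trees.
For each such spanning tree H, let X_H = 1 if all 14 edges of H are present in G. Then P[X_H = 1] = p^{14} = (13/15)^{14} = 3937376385699289/29192926025390625.
Summing the indicators: E[X] = Σ_H E[X_H] = 1946195068359375 · p^{14} = 1946195068359375 · 3937376385699289/29192926025390625 = 3937376385699289/15.
Numerically: E[X] ≈ 2.62e+14.

E[X] = 1946195068359375 · (13/15)^{14} = 3937376385699289/15 ≈ 2.62e+14.


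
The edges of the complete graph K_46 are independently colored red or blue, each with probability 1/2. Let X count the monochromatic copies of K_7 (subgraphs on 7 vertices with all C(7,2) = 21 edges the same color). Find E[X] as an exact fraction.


Let X = Σ_S X_S over the C(46, 7) = 53524680 subsets S of size 7, where X_S = 1 if the K_7 on S is monochromatic.
For a fixed S, the K_7 on S has C(7, 2) = 21 edges. P[all 21 edges red] = (1/2)^21, and likewise for blue, so P[monochromatic] = 2·(1/2)^21 = 2^{1 − 21} = 1/1048576.
By linearity of expectation: E[X] = C(46, 7) · 2^{1 − 21} = 53524680 · 1/1048576 = 6690585/131072.
Numerically: E[X] ≈ 51.045113.

E[X] = C(46,7)·2^(1−C(7,2)) = 6690585/131072 ≈ 51.045113.


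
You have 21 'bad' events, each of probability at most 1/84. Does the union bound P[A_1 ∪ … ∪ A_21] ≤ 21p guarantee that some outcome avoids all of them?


Union bound: P[∪_{i=1}^{21} A_i] ≤ Σ_i P[A_i] ≤ 21·p = 21·(1/84) = 1/4.
Numerically: 1/4 ≈ 0.25000.
Is 1/4 < 1? YES.
Since P[∪ A_i] ≤ 1/4 < 1, the complement has P[∩ A_i^c] ≥ 1 − 1/4 = 3/4 > 0, so some outcome avoids every A_i.

21·p = 1/4 ≈ 0.25000; existence CERTIFIED by the union bound.


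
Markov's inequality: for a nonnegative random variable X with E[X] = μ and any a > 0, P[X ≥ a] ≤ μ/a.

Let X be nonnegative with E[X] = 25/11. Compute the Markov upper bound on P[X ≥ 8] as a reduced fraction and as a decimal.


μ = E[X] = 25/11, a = 8.
Markov: P[X ≥ 8] ≤ μ/a = (25/11)/8 = 25/88.
Numerically: ≈ 0.284.
(Since a = 8 > μ = 2.273, the bound 25/88 is < 1 and informative.)

P[X ≥ 8] ≤ 25/88 ≈ 0.284.


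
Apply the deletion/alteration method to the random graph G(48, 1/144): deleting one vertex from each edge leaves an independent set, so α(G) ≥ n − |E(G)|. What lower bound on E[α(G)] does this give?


E[|E(G)|] = C(48, 2)·p = 1128 · (1/144) = 47/6.
E[α(G)] ≥ n − E[|E(G)|] = 48 − 47/6 = 241/6.
Numerically: ≈ 40.1667.
(This is only a lower bound; the true E[α(G)] may be larger.)

E[α(G)] ≥ 241/6 ≈ 40.1667.


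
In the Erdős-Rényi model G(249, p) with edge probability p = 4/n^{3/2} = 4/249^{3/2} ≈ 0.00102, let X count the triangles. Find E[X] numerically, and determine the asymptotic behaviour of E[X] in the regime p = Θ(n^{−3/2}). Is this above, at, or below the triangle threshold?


Number of potential triangles: C(249, 3) = 2542124.
Each occurs with probability p³ ≈ (0.00102)³ ≈ 1.05507e-09.
By linearity: E[X] = C(249, 3)·p³ ≈ 2542124 · 1.05507e-09 ≈ 0.003.
Since α = 3/2 > 1, p = c/n^{3/2} = o(1/n) is below the triangle threshold p ~ 1/n. Asymptotically E[X] ~ (c³/6)·n^{3(1−α)} = (4³/6)·n^{-1.5} → 0, so by Markov's inequality G has no triangles w.h.p.

E[X] ≈ 0.003; in regime p = Θ(1/n^{3/2}) E[X] tends to 0 (below the triangle threshold p ~ 1/n).


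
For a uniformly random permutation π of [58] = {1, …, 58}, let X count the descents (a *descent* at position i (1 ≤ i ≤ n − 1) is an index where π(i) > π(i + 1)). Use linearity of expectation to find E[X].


Write X = Σ X_I over i = 1, …, 57, with X_I the indicator of one descent.
There are 57 indicators.
For each fixed i, the pair (π(i), π(i+1)) is a uniformly random ordered pair of distinct values from {1, …, 58}; by symmetry P[π(i) > π(i+1)] = 1/2.
By linearity: E[X] = 57 · (1/2) = (58 − 1) · (1/2) = 57/2 ≈ 28.5000.

E[X] = 57/2 = 28.5000.


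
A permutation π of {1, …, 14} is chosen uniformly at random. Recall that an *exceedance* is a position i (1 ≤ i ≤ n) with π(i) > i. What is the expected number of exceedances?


Write X = Σ_{i=1}^{14} X_i, where X_i = 1_{π(i) > i}.
For each fixed i, π(i) is uniform over {1, …, 14} (marginal of a uniform permutation), so P[π(i) > i] = (n − i)/n. Summing: Σ_{i=1}^{14} (n − i)/n = (0 + 1 + … + 13)/14 = 14(14 − 1)/(2·14) = (14 − 1)/2.
Hence E[X] = Σ_{i=1}^{14} (14 − i)/14 = 13/2 ≈ 6.500.

E[X] = 13/2 = 6.500.


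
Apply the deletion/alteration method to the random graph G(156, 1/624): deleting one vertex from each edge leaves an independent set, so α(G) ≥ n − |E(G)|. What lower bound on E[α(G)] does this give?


E[|E(G)|] = C(156, 2)·p = 12090 · (1/624) = 155/8.
E[α(G)] ≥ n − E[|E(G)|] = 156 − 155/8 = 1093/8.
Numerically: ≈ 136.6250.
(This is only a lower bound; the true E[α(G)] may be larger.)

E[α(G)] ≥ 1093/8 ≈ 136.6250.


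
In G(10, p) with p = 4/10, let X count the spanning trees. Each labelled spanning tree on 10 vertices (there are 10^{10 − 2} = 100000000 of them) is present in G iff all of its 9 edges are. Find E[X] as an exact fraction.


K_10 has 10^{10 − 2} = 100000000 labelled spanning trees.
For each such spanning tree H, let X_H = 1 if all 9 edges of H are present in G. Then P[X_H = 1] = p^{9} = (2/5)^{9} = 512/1953125.
By linearity of expectation: E[X] = Σ_H E[X_H] = 100000000 · p^{9} = 100000000 · 512/1953125 = 131072/5.
Numerically: E[X] ≈ 2.621e+04.

E[X] = 100000000 · (2/5)^{9} = 131072/5 ≈ 2.621e+04.


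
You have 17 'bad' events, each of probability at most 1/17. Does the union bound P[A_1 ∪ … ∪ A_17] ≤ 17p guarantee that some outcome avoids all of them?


Union bound: P[∪_{i=1}^{17} A_i] ≤ Σ_i P[A_i] ≤ 17·p = 17·(1/17) = 1.
Numerically: 1 ≈ 1.000.
Is 1 < 1? NO.
Since the bound 1 is ≥ 1, the union bound is uninformative here; it does NOT by itself certify existence.

17·p = 1 ≈ 1.000; existence NOT certified by the union bound.


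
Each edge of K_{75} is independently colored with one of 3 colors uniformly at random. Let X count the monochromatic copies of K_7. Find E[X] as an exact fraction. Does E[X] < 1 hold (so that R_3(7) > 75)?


E[X] = C(75, 7) · 3^{1 − 21} = 1984829850 · 3^{−20} = 1984829850/3486784401.
As a reduced fraction: E[X] = 220536650/387420489 ≈ 0.569244.
Is E[X] < 1? YES.
Since E[X] < 1, there exists a 3-coloring of K_{75} with no monochromatic K_7; hence R_3(7) > 75.

E[X] = 220536650/387420489 ≈ 0.569244; E[X] < 1, so R_3(7) > 75.


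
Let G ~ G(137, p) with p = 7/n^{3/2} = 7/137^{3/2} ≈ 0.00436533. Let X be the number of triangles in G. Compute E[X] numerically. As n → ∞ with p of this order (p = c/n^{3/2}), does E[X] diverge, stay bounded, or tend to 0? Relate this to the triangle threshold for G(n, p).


Number of potential triangles: C(137, 3) = 419220.
Each occurs with probability p³ ≈ (0.00436533)³ ≈ 8.31862540e-08.
By linearity: E[X] = C(137, 3)·p³ ≈ 419220 · 8.31862540e-08 ≈ 0.034873.
Since α = 3/2 > 1, p = c/n^{3/2} = o(1/n) is below the triangle threshold p ~ 1/n. Asymptotically E[X] ~ (c³/6)·n^{3(1−α)} = (7³/6)·n^{-1.5} → 0, so by Markov's inequality G has no triangles w.h.p.

E[X] ≈ 0.034873; in regime p = Θ(1/n^{3/2}) E[X] tends to 0 (below the triangle threshold p ~ 1/n).


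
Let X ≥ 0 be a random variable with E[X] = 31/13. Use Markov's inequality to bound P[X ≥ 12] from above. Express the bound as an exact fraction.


μ = E[X] = 31/13, a = 12.
Markov: P[X ≥ 12] ≤ μ/a = (31/13)/12 = 31/156.
Numerically: ≈ 0.19872.
(Since a = 12 > μ = 2.38462, the bound 31/156 is < 1 and informative.)

P[X ≥ 12] ≤ 31/156 ≈ 0.19872.


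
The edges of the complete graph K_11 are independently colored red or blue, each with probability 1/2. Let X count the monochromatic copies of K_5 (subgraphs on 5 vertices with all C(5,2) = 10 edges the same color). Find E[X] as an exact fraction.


Let X = Σ_S X_S over the C(11, 5) = 462 subsets S of size 5, where X_S = 1 if the K_5 on S is monochromatic.
For a fixed S, the K_5 on S has C(5, 2) = 10 edges. P[all 10 edges red] = (1/2)^10, and likewise for blue, so P[monochromatic] = 2·(1/2)^10 = 2^{1 − 10} = 1/512.
By linearity of expectation: E[X] = C(11, 5) · 2^{1 − 10} = 462 · 1/512 = 231/256.
Numerically: E[X] ≈ 0.90234.

E[X] = C(11,5)·2^(1−C(5,2)) = 231/256 ≈ 0.90234.


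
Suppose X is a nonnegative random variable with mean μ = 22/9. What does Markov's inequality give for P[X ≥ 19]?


μ = E[X] = 22/9, a = 19.
Markov: P[X ≥ 19] ≤ μ/a = (22/9)/19 = 22/171.
Numerically: ≈ 0.12865.
(Since a = 19 > μ = 2.44444, the bound 22/171 is < 1 and informative.)

P[X ≥ 19] ≤ 22/171 ≈ 0.12865.


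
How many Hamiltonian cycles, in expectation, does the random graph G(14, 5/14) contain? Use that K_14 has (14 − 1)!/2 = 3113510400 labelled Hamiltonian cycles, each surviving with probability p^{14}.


K_14 has (14 − 1)!/2 = 3113510400 labelled Hamiltonian cycles.
For each such Hamiltonian cycle H, let X_H = 1 if all 14 edges of H are present in G. Then P[X_H = 1] = p^{14} = (5/14)^{14} = 6103515625/11112006825558016.
By linearity of expectation: E[X] = Σ_H E[X_H] = 3113510400 · p^{14} = 3113510400 · 6103515625/11112006825558016 = 5302276611328125/3100448333024.
Numerically: E[X] ≈ 1.71e+03.

E[X] = 3113510400 · (5/14)^{14} = 5302276611328125/3100448333024 ≈ 1.71e+03.


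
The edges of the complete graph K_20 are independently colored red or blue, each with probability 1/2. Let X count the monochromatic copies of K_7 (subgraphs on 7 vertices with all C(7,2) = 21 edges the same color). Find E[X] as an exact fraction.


Let X = Σ_S X_S over the C(20, 7) = 77520 subsets S of size 7, where X_S = 1 if the K_7 on S is monochromatic.
For a fixed S, the K_7 on S has C(7, 2) = 21 edges. P[all 21 edges red] = (1/2)^21, and likewise for blue, so P[monochromatic] = 2·(1/2)^21 = 2^{1 − 21} = 1/1048576.
By linearity of expectation: E[X] = C(20, 7) · 2^{1 − 21} = 77520 · 1/1048576 = 4845/65536.
Numerically: E[X] ≈ 0.074.

E[X] = C(20,7)·2^(1−C(7,2)) = 4845/65536 ≈ 0.074.


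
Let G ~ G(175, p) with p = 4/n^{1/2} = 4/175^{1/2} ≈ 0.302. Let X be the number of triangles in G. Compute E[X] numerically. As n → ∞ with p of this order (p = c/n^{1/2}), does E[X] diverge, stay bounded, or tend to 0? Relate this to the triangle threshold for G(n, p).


Number of potential triangles: C(175, 3) = 877975.
Each occurs with probability p³ ≈ (0.302)³ ≈ 2.76454e-02.
By linearity: E[X] = C(175, 3)·p³ ≈ 877975 · 2.76454e-02 ≈ 24271.971.
Since α = 1/2 < 1, p = c/n^{1/2} ≫ 1/n is above the triangle threshold p ~ 1/n. Asymptotically E[X] ~ (c³/6)·n^{3(1−α)} = (4³/6)·n^{1.5} → ∞; triangles are abundant w.h.p.

E[X] ≈ 24271.971; in regime p = Θ(1/n^{1/2}) E[X] diverges (above the triangle threshold p ~ 1/n).


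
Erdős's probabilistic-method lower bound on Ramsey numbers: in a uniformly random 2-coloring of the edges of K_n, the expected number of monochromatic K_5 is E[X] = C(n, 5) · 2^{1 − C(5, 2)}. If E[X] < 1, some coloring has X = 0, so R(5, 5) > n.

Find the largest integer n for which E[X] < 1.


We need C(n, 5) · 2^{1 − 10} < 1, i.e. C(n, 5) < 2^{10 − 1} = 512.
Check values of n near the boundary:
  n = 7: C(7, 5) = 21; 21 < 512? YES
  n = 8: C(8, 5) = 56; 56 < 512? YES
  n = 9: C(9, 5) = 126; 126 < 512? YES
  n = 10: C(10, 5) = 252; 252 < 512? YES
  n = 11: C(11, 5) = 462; 462 < 512? YES
  n = 12: C(12, 5) = 792; 792 < 512? NO
The largest n with C(n, 5) < 512 is n = 11 (where E[X] = 231/256 ≈ 0.902344). Hence R(5, 5) > 11, i.e. R(5, 5) ≥ 12.

Largest n = 11; hence R(5, 5) > 11.


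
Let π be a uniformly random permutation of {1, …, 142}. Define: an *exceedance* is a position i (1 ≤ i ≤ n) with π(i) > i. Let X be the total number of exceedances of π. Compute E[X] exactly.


Write X = Σ_{i=1}^{142} X_i, where X_i = 1_{π(i) > i}.
For each fixed i, π(i) is uniform over {1, …, 142} (marginal of a uniform permutation), so P[π(i) > i] = (n − i)/n. Summing: Σ_{i=1}^{142} (n − i)/n = (0 + 1 + … + 141)/142 = 142(142 − 1)/(2·142) = (142 − 1)/2.
Hence E[X] = Σ_{i=1}^{142} (142 − i)/142 = 141/2 ≈ 70.500.

E[X] = 141/2 = 70.500.


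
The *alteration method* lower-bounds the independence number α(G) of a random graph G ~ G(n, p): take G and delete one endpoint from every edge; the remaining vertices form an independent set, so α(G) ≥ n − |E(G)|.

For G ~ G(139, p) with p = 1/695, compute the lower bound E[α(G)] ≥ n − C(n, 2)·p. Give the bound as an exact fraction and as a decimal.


E[|E(G)|] = C(139, 2)·p = 9591 · (1/695) = 69/5.
E[α(G)] ≥ n − E[|E(G)|] = 139 − 69/5 = 626/5.
Numerically: ≈ 125.200000.
(This is only a lower bound; the true E[α(G)] may be larger.)

E[α(G)] ≥ 626/5 ≈ 125.200000.


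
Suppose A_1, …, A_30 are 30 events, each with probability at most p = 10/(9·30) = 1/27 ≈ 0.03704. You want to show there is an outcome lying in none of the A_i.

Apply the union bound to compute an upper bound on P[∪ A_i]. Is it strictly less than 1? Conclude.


Union bound: P[∪_{i=1}^{30} A_i] ≤ Σ_i P[A_i] ≤ 30·p = 30·(1/27) = 10/9.
Numerically: 10/9 ≈ 1.11111.
Is 10/9 < 1? NO.
Since the bound 10/9 is ≥ 1, the union bound is uninformative here; it does NOT by itself certify existence.

30·p = 10/9 ≈ 1.11111; existence NOT certified by the union bound.


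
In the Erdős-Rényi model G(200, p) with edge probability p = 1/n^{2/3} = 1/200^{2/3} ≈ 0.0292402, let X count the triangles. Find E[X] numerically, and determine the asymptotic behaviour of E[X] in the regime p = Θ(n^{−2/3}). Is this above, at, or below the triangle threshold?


Number of potential triangles: C(200, 3) = 1313400.
Each occurs with probability p³ ≈ (0.0292402)³ ≈ 2.50000000e-05.
By linearity: E[X] = C(200, 3)·p³ ≈ 1313400 · 2.50000000e-05 ≈ 32.835000.
Since α = 2/3 < 1, p = c/n^{2/3} ≫ 1/n is above the triangle threshold p ~ 1/n. Asymptotically E[X] ~ (c³/6)·n^{3(1−α)} = (1³/6)·n^{1} → ∞; triangles are abundant w.h.p.

E[X] ≈ 32.835000; in regime p = Θ(1/n^{2/3}) E[X] diverges (above the triangle threshold p ~ 1/n).


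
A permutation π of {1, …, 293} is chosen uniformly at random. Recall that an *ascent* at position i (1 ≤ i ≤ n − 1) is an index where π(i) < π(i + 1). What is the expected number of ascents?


Write X = Σ X_I over i = 1, …, 292, with X_I the indicator of one ascent.
There are 292 indicators.
For each fixed i, the pair (π(i), π(i+1)) is a uniformly random ordered pair of distinct values from {1, …, 293}; by symmetry P[π(i) < π(i+1)] = 1/2.
By linearity: E[X] = 292 · (1/2) = (293 − 1) · (1/2) = 146 ≈ 146.00000.

E[X] = 146 = 146.00000.


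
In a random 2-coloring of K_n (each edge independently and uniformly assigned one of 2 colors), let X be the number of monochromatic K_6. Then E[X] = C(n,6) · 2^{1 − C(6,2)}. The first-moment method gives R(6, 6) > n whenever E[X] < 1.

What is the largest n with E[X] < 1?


We need C(n, 6) · 2^{1 − 15} < 1, i.e. C(n, 6) < 2^{15 − 1} = 16384.
Check values of n near the boundary:
  n = 12: C(12, 6) = 924; 924 < 16384? YES
  n = 13: C(13, 6) = 1716; 1716 < 16384? YES
  n = 14: C(14, 6) = 3003; 3003 < 16384? YES
  n = 15: C(15, 6) = 5005; 5005 < 16384? YES
  n = 16: C(16, 6) = 8008; 8008 < 16384? YES
  n = 17: C(17, 6) = 12376; 12376 < 16384? YES
  n = 18: C(18, 6) = 18564; 18564 < 16384? NO
The largest n with C(n, 6) < 16384 is n = 17 (where E[X] = 1547/2048 ≈ 0.755). Hence R(6, 6) > 17, i.e. R(6, 6) ≥ 18.

Largest n = 17; hence R(6, 6) > 17.


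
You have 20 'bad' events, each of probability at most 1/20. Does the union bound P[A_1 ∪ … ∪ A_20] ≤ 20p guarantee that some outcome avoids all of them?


Union bound: P[∪_{i=1}^{20} A_i] ≤ Σ_i P[A_i] ≤ 20·p = 20·(1/20) = 1.
Numerically: 1 ≈ 1.000000.
Is 1 < 1? NO.
Since the bound 1 is ≥ 1, the union bound is uninformative here; it does NOT by itself certify existence.

20·p = 1 ≈ 1.000000; existence NOT certified by the union bound.


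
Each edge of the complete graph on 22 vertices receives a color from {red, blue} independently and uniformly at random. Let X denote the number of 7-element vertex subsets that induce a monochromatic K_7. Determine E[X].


Let X = Σ_S X_S over the C(22, 7) = 170544 subsets S of size 7, where X_S = 1 if the K_7 on S is monochromatic.
For a fixed S, the K_7 on S has C(7, 2) = 21 edges. P[all 21 edges red] = (1/2)^21, and likewise for blue, so P[monochromatic] = 2·(1/2)^21 = 2^{1 − 21} = 1/1048576.
By linearity: E[X] = C(22, 7) · 2^{1 − 21} = 170544 · 1/1048576 = 10659/65536.
Numerically: E[X] ≈ 0.162643.

E[X] = C(22,7)·2^(1−C(7,2)) = 10659/65536 ≈ 0.162643.


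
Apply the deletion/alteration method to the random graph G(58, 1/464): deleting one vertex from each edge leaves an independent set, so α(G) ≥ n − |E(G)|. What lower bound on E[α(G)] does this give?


E[|E(G)|] = C(58, 2)·p = 1653 · (1/464) = 57/16.
E[α(G)] ≥ n − E[|E(G)|] = 58 − 57/16 = 871/16.
Numerically: ≈ 54.43750.
(This is only a lower bound; the true E[α(G)] may be larger.)

E[α(G)] ≥ 871/16 ≈ 54.43750.


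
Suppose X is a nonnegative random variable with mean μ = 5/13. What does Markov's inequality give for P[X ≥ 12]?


μ = E[X] = 5/13, a = 12.
Markov: P[X ≥ 12] ≤ μ/a = (5/13)/12 = 5/156.
Numerically: ≈ 0.032.
(Since a = 12 > μ = 0.385, the bound 5/156 is < 1 and informative.)

P[X ≥ 12] ≤ 5/156 ≈ 0.032.


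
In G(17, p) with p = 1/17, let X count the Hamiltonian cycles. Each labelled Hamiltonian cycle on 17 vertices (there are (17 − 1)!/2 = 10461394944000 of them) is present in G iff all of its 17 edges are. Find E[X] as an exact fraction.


K_17 has (17 − 1)!/2 = 10461394944000 labelled Hamiltonian cycles.
For each such Hamiltonian cycle H, let X_H = 1 if all 17 edges of H are present in G. Then P[X_H = 1] = p^{17} = (1/17)^{17} = 1/827240261886336764177.
By linearity of expectation: E[X] = Σ_H E[X_H] = 10461394944000 · p^{17} = 10461394944000 · 1/827240261886336764177 = 10461394944000/827240261886336764177.
Numerically: E[X] ≈ 1.265e-08.

E[X] = 10461394944000 · (1/17)^{17} = 10461394944000/827240261886336764177 ≈ 1.265e-08.


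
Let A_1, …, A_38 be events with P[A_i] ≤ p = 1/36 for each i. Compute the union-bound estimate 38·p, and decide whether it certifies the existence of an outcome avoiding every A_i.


Union bound: P[∪_{i=1}^{38} A_i] ≤ Σ_i P[A_i] ≤ 38·p = 38·(1/36) = 19/18.
Numerically: 19/18 ≈ 1.0556.
Is 19/18 < 1? NO.
Since the bound 19/18 is ≥ 1, the union bound is uninformative here; it does NOT by itself certify existence.

38·p = 19/18 ≈ 1.0556; existence NOT certified by the union bound.


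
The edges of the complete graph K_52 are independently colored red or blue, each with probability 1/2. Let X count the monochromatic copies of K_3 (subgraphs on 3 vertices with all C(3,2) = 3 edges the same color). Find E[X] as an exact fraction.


Let X = Σ_S X_S over the C(52, 3) = 22100 subsets S of size 3, where X_S = 1 if the K_3 on S is monochromatic.
For a fixed S, the K_3 on S has C(3, 2) = 3 edges. P[all 3 edges red] = (1/2)^3, and likewise for blue, so P[monochromatic] = 2·(1/2)^3 = 2^{1 − 3} = 1/4.
Summing: E[X] = C(52, 3) · 2^{1 − 3} = 22100 · 1/4 = 5525.
Numerically: E[X] ≈ 5525.0000.

E[X] = C(52,3)·2^(1−C(3,2)) = 5525 ≈ 5525.0000.


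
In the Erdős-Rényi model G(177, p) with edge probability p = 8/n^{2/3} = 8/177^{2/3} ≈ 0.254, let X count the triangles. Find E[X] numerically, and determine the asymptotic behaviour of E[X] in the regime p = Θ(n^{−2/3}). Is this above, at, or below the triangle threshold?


Number of potential triangles: C(177, 3) = 908600.
Each occurs with probability p³ ≈ (0.254)³ ≈ 1.63427e-02.
By linearity: E[X] = C(177, 3)·p³ ≈ 908600 · 1.63427e-02 ≈ 14848.964.
Since α = 2/3 < 1, p = c/n^{2/3} ≫ 1/n is above the triangle threshold p ~ 1/n. Asymptotically E[X] ~ (c³/6)·n^{3(1−α)} = (8³/6)·n^{1} → ∞; triangles are abundant w.h.p.

E[X] ≈ 14848.964; in regime p = Θ(1/n^{2/3}) E[X] diverges (above the triangle threshold p ~ 1/n).


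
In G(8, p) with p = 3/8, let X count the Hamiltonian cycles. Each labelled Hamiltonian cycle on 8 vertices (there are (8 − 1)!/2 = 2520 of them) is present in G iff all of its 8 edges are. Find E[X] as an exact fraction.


K_8 has (8 − 1)!/2 = 2520 labelled Hamiltonian cycles.
For each such Hamiltonian cycle H, let X_H = 1 if all 8 edges of H are present in G. Then P[X_H = 1] = p^{8} = (3/8)^{8} = 6561/16777216.
Summing the indicators: E[X] = Σ_H E[X_H] = 2520 · p^{8} = 2520 · 6561/16777216 = 2066715/2097152.
Numerically: E[X] ≈ 0.985.

E[X] = 2520 · (3/8)^{8} = 2066715/2097152 ≈ 0.985.


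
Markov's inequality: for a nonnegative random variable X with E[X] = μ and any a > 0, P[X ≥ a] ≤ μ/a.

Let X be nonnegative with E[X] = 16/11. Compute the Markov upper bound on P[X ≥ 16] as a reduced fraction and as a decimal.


μ = E[X] = 16/11, a = 16.
Markov: P[X ≥ 16] ≤ μ/a = (16/11)/16 = 1/11.
Numerically: ≈ 0.09091.
(Since a = 16 > μ = 1.45455, the bound 1/11 is < 1 and informative.)

P[X ≥ 16] ≤ 1/11 ≈ 0.09091.


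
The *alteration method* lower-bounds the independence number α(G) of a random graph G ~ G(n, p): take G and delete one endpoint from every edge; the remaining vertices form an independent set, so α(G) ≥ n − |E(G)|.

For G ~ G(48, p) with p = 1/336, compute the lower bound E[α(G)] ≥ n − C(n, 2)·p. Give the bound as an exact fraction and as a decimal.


E[|E(G)|] = C(48, 2)·p = 1128 · (1/336) = 47/14.
E[α(G)] ≥ n − E[|E(G)|] = 48 − 47/14 = 625/14.
Numerically: ≈ 44.64286.
(This is only a lower bound; the true E[α(G)] may be larger.)

E[α(G)] ≥ 625/14 ≈ 44.64286.


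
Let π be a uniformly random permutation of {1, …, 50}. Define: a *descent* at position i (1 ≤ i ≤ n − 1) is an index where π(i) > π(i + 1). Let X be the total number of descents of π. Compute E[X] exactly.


Write X = Σ X_I over i = 1, …, 49, with X_I the indicator of one descent.
There are 49 indicators.
For each fixed i, the pair (π(i), π(i+1)) is a uniformly random ordered pair of distinct values from {1, …, 50}; by symmetry P[π(i) > π(i+1)] = 1/2.
By linearity: E[X] = 49 · (1/2) = (50 − 1) · (1/2) = 49/2 ≈ 24.50000.

E[X] = 49/2 = 24.50000.


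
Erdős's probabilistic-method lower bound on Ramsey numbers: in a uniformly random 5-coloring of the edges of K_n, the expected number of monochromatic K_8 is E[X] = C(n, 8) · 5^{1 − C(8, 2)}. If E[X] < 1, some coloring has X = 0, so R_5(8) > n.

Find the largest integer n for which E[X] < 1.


We need C(n, 8) · 5^{1 − 28} < 1, i.e. C(n, 8) < 5^{28 − 1} = 7450580596923828125.
Check values of n near the boundary:
  n = 860: C(860, 8) = 7182671140665308145; 7182671140665308145 < 7450580596923828125? YES
  n = 861: C(861, 8) = 7250034996615275865; 7250034996615275865 < 7450580596923828125? YES
  n = 862: C(862, 8) = 7317951015318931845; 7317951015318931845 < 7450580596923828125? YES
  n = 863: C(863, 8) = 7386423071602617757; 7386423071602617757 < 7450580596923828125? YES
  n = 864: C(864, 8) = 7455455062926006708; 7455455062926006708 < 7450580596923828125? NO
The largest n with C(n, 8) < 7450580596923828125 is n = 863 (where E[X] = 7386423071602617757/7450580596923828125 ≈ 0.991389). Hence R_5(8) > 863, i.e. R_5(8) ≥ 864.

Largest n = 863; hence R_5(8) > 863.


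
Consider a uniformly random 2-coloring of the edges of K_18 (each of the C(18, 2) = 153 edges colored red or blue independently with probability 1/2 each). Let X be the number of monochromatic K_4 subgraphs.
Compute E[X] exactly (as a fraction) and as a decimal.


Let X = Σ_S X_S over the C(18, 4) = 3060 subsets S of size 4, where X_S = 1 if the K_4 on S is monochromatic.
For a fixed S, the K_4 on S has C(4, 2) = 6 edges. P[all 6 edges red] = (1/2)^6, and likewise for blue, so P[monochromatic] = 2·(1/2)^6 = 2^{1 − 6} = 1/32.
Summing: E[X] = C(18, 4) · 2^{1 − 6} = 3060 · 1/32 = 765/8.
Numerically: E[X] ≈ 95.625.

E[X] = C(18,4)·2^(1−C(4,2)) = 765/8 ≈ 95.625.


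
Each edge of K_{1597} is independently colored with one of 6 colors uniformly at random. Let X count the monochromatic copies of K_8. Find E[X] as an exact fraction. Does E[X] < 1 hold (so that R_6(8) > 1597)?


E[X] = C(1597, 8) · 6^{1 − 28} = 1031080153060953275445 · 6^{−27} = 1031080153060953275445/1023490369077469249536.
As a reduced fraction: E[X] = 38188153817072343535/37907050706572935168 ≈ 1.0074156.
Is E[X] < 1? NO.
Since E[X] ≥ 1, the first-moment bound is inconclusive at n = 1597; it does NOT by itself certify R_6(8) > 1597.

E[X] = 38188153817072343535/37907050706572935168 ≈ 1.0074156; E[X] ≥ 1; first-moment method inconclusive here.


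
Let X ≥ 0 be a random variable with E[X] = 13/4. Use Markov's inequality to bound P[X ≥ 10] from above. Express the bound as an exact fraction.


μ = E[X] = 13/4, a = 10.
Markov: P[X ≥ 10] ≤ μ/a = (13/4)/10 = 13/40.
Numerically: ≈ 0.3250.
(Since a = 10 > μ = 3.2500, the bound 13/40 is < 1 and informative.)

P[X ≥ 10] ≤ 13/40 ≈ 0.3250.


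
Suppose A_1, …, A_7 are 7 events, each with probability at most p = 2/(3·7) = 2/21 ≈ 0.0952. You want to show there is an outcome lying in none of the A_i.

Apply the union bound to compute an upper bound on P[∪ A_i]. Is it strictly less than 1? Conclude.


Union bound: P[∪_{i=1}^{7} A_i] ≤ Σ_i P[A_i] ≤ 7·p = 7·(2/21) = 2/3.
Numerically: 2/3 ≈ 0.6667.
Is 2/3 < 1? YES.
Since P[∪ A_i] ≤ 2/3 < 1, the complement has P[∩ A_i^c] ≥ 1 − 2/3 = 1/3 > 0, so some outcome avoids every A_i.

7·p = 2/3 ≈ 0.6667; existence CERTIFIED by the union bound.


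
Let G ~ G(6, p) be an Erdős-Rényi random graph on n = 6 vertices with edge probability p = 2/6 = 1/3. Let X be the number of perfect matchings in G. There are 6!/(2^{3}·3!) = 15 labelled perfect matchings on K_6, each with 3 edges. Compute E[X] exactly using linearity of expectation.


K_6 has 6!/(2^{3}·3!) = 15 labelled perfect matchings.
For each such perfect matching H, let X_H = 1 if all 3 edges of H are present in G. Then P[X_H = 1] = p^{3} = (1/3)^{3} = 1/27.
Summing the indicators: E[X] = Σ_H E[X_H] = 15 · p^{3} = 15 · 1/27 = 5/9.
Numerically: E[X] ≈ 0.556.

E[X] = 15 · (1/3)^{3} = 5/9 ≈ 0.556.


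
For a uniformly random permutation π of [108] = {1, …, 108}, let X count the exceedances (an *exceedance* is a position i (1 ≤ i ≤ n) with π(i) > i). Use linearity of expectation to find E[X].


Write X = Σ_{i=1}^{108} X_i, where X_i = 1_{π(i) > i}.
For each fixed i, π(i) is uniform over {1, …, 108} (marginal of a uniform permutation), so P[π(i) > i] = (n − i)/n. Summing: Σ_{i=1}^{108} (n − i)/n = (0 + 1 + … + 107)/108 = 108(108 − 1)/(2·108) = (108 − 1)/2.
Hence E[X] = Σ_{i=1}^{108} (108 − i)/108 = 107/2 ≈ 53.5000.

E[X] = 107/2 = 53.5000.


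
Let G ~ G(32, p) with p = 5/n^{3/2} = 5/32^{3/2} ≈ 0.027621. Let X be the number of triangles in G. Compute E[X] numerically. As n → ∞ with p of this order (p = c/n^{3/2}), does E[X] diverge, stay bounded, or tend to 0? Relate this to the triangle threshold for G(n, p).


Number of potential triangles: C(32, 3) = 4960.
Each occurs with probability p³ ≈ (0.027621)³ ≈ 2.1073424e-05.
By linearity: E[X] = C(32, 3)·p³ ≈ 4960 · 2.1073424e-05 ≈ 0.10452.
Since α = 3/2 > 1, p = c/n^{3/2} = o(1/n) is below the triangle threshold p ~ 1/n. Asymptotically E[X] ~ (c³/6)·n^{3(1−α)} = (5³/6)·n^{-1.5} → 0, so by Markov's inequality G has no triangles w.h.p.

E[X] ≈ 0.10452; in regime p = Θ(1/n^{3/2}) E[X] tends to 0 (below the triangle threshold p ~ 1/n).


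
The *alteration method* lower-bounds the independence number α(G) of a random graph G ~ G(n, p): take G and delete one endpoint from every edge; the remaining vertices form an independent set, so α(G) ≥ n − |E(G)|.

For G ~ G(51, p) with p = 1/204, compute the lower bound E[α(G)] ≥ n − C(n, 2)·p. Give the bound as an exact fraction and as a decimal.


E[|E(G)|] = C(51, 2)·p = 1275 · (1/204) = 25/4.
E[α(G)] ≥ n − E[|E(G)|] = 51 − 25/4 = 179/4.
Numerically: ≈ 44.750000.
(This is only a lower bound; the true E[α(G)] may be larger.)

E[α(G)] ≥ 179/4 ≈ 44.750000.


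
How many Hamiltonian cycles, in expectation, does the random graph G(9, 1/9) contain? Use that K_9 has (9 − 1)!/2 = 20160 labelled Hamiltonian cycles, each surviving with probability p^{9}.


K_9 has (9 − 1)!/2 = 20160 labelled Hamiltonian cycles.
For each such Hamiltonian cycle H, let X_H = 1 if all 9 edges of H are present in G. Then P[X_H = 1] = p^{9} = (1/9)^{9} = 1/387420489.
By linearity of expectation: E[X] = Σ_H E[X_H] = 20160 · p^{9} = 20160 · 1/387420489 = 2240/43046721.
Numerically: E[X] ≈ 5.20365e-05.

E[X] = 20160 · (1/9)^{9} = 2240/43046721 ≈ 5.20365e-05.


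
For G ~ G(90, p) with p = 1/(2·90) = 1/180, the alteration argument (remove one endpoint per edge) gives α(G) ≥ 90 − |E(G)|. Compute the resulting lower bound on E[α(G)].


E[|E(G)|] = C(90, 2)·p = 4005 · (1/180) = 89/4.
E[α(G)] ≥ n − E[|E(G)|] = 90 − 89/4 = 271/4.
Numerically: ≈ 67.750000.
(This is only a lower bound; the true E[α(G)] may be larger.)

E[α(G)] ≥ 271/4 ≈ 67.750000.


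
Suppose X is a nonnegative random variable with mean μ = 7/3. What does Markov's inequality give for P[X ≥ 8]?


μ = E[X] = 7/3, a = 8.
Markov: P[X ≥ 8] ≤ μ/a = (7/3)/8 = 7/24.
Numerically: ≈ 0.29167.
(Since a = 8 > μ = 2.33333, the bound 7/24 is < 1 and informative.)

P[X ≥ 8] ≤ 7/24 ≈ 0.29167.


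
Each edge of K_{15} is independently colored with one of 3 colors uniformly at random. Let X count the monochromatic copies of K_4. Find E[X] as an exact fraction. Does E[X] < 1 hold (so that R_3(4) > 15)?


E[X] = C(15, 4) · 3^{1 − 6} = 1365 · 3^{−5} = 1365/243.
As a reduced fraction: E[X] = 455/81 ≈ 5.617.
Is E[X] < 1? NO.
Since E[X] ≥ 1, the first-moment bound is inconclusive at n = 15; it does NOT by itself certify R_3(4) > 15.

E[X] = 455/81 ≈ 5.617; E[X] ≥ 1; first-moment method inconclusive here.


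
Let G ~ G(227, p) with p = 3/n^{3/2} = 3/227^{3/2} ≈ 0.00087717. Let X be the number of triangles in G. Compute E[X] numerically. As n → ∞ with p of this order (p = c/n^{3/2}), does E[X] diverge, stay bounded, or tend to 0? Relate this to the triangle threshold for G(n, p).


Number of potential triangles: C(227, 3) = 1923825.
Each occurs with probability p³ ≈ (0.00087717)³ ≈ 6.7491240e-10.
By linearity: E[X] = C(227, 3)·p³ ≈ 1923825 · 6.7491240e-10 ≈ 0.00130.
Since α = 3/2 > 1, p = c/n^{3/2} = o(1/n) is below the triangle threshold p ~ 1/n. Asymptotically E[X] ~ (c³/6)·n^{3(1−α)} = (3³/6)·n^{-1.5} → 0, so by Markov's inequality G has no triangles w.h.p.

E[X] ≈ 0.00130; in regime p = Θ(1/n^{3/2}) E[X] tends to 0 (below the triangle threshold p ~ 1/n).


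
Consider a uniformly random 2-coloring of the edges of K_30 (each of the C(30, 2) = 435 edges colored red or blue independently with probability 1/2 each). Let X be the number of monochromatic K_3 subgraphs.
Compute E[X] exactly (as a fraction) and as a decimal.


Let X = Σ_S X_S over the C(30, 3) = 4060 subsets S of size 3, where X_S = 1 if the K_3 on S is monochromatic.
For a fixed S, the K_3 on S has C(3, 2) = 3 edges. P[all 3 edges red] = (1/2)^3, and likewise for blue, so P[monochromatic] = 2·(1/2)^3 = 2^{1 − 3} = 1/4.
By linearity of expectation: E[X] = C(30, 3) · 2^{1 − 3} = 4060 · 1/4 = 1015.
Numerically: E[X] ≈ 1015.000.

E[X] = C(30,3)·2^(1−C(3,2)) = 1015 ≈ 1015.000.


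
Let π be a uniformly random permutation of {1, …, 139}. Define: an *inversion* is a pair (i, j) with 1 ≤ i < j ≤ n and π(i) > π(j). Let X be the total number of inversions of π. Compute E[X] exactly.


Write X = Σ X_I over the C(139, 2) = 9591 pairs i < j, with X_I the indicator of one inversion.
There are 9591 indicators.
For each fixed pair i < j, the values π(i) and π(j) are two distinct elements of {1, …, 139} in uniformly random order; by symmetry P[π(i) > π(j)] = 1/2.
By linearity: E[X] = 9591 · (1/2) = C(139, 2) · (1/2) = 9591/2 = 9591/2 ≈ 4795.50000.

E[X] = 9591/2 = 4795.50000.


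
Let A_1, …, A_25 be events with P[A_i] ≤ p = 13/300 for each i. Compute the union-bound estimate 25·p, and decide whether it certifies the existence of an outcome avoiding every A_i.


Union bound: P[∪_{i=1}^{25} A_i] ≤ Σ_i P[A_i] ≤ 25·p = 25·(13/300) = 13/12.
Numerically: 13/12 ≈ 1.083333.
Is 13/12 < 1? NO.
Since the bound 13/12 is ≥ 1, the union bound is uninformative here; it does NOT by itself certify existence.

25·p = 13/12 ≈ 1.083333; existence NOT certified by the union bound.


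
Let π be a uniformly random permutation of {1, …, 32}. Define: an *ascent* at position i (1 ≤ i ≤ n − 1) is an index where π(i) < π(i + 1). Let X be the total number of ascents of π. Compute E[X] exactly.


Write X = Σ X_I over i = 1, …, 31, with X_I the indicator of one ascent.
There are 31 indicators.
For each fixed i, the pair (π(i), π(i+1)) is a uniformly random ordered pair of distinct values from {1, …, 32}; by symmetry P[π(i) < π(i+1)] = 1/2.
By linearity: E[X] = 31 · (1/2) = (32 − 1) · (1/2) = 31/2 ≈ 15.50000.

E[X] = 31/2 = 15.50000.


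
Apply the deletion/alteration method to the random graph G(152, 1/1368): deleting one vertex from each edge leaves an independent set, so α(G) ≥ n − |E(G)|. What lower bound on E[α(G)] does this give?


E[|E(G)|] = C(152, 2)·p = 11476 · (1/1368) = 151/18.
E[α(G)] ≥ n − E[|E(G)|] = 152 − 151/18 = 2585/18.
Numerically: ≈ 143.6111.
(This is only a lower bound; the true E[α(G)] may be larger.)

E[α(G)] ≥ 2585/18 ≈ 143.6111.


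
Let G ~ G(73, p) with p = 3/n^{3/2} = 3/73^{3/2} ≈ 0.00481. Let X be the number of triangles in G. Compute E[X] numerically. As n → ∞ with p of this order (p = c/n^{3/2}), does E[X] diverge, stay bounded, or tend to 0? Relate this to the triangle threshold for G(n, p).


Number of potential triangles: C(73, 3) = 62196.
Each occurs with probability p³ ≈ (0.00481)³ ≈ 1.11278e-07.
By linearity: E[X] = C(73, 3)·p³ ≈ 62196 · 1.11278e-07 ≈ 0.007.
Since α = 3/2 > 1, p = c/n^{3/2} = o(1/n) is below the triangle threshold p ~ 1/n. Asymptotically E[X] ~ (c³/6)·n^{3(1−α)} = (3³/6)·n^{-1.5} → 0, so by Markov's inequality G has no triangles w.h.p.

E[X] ≈ 0.007; in regime p = Θ(1/n^{3/2}) E[X] tends to 0 (below the triangle threshold p ~ 1/n).


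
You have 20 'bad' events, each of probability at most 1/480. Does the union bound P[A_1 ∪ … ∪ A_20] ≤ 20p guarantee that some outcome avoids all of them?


Union bound: P[∪_{i=1}^{20} A_i] ≤ Σ_i P[A_i] ≤ 20·p = 20·(1/480) = 1/24.
Numerically: 1/24 ≈ 0.0416667.
Is 1/24 < 1? YES.
Since P[∪ A_i] ≤ 1/24 < 1, the complement has P[∩ A_i^c] ≥ 1 − 1/24 = 23/24 > 0, so some outcome avoids every A_i.

20·p = 1/24 ≈ 0.0416667; existence CERTIFIED by the union bound.


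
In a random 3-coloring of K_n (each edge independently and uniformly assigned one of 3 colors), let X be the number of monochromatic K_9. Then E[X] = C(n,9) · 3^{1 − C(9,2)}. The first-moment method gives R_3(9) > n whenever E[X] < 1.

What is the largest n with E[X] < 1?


We need C(n, 9) · 3^{1 − 36} < 1, i.e. C(n, 9) < 3^{36 − 1} = 50031545098999707.
Check values of n near the boundary:
  n = 299: C(299, 9) = 46610674441390059; 46610674441390059 < 50031545098999707? YES
  n = 300: C(300, 9) = 48052241692154700; 48052241692154700 < 50031545098999707? YES
  n = 301: C(301, 9) = 49533303936090975; 49533303936090975 < 50031545098999707? YES
  n = 302: C(302, 9) = 51054804739588650; 51054804739588650 < 50031545098999707? NO
  n = 303: C(303, 9) = 52617706925494425; 52617706925494425 < 50031545098999707? NO
  n = 304: C(304, 9) = 54222992899492560; 54222992899492560 < 50031545098999707? NO
The largest n with C(n, 9) < 50031545098999707 is n = 301 (where E[X] = 16511101312030325/16677181699666569 ≈ 0.9900). Hence R_3(9) > 301, i.e. R_3(9) ≥ 302.

Largest n = 301; hence R_3(9) > 301.


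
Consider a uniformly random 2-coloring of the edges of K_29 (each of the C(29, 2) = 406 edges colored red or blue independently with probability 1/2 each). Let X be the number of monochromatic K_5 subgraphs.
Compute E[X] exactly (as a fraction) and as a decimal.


Let X = Σ_S X_S over the C(29, 5) = 118755 subsets S of size 5, where X_S = 1 if the K_5 on S is monochromatic.
For a fixed S, the K_5 on S has C(5, 2) = 10 edges. P[all 10 edges red] = (1/2)^10, and likewise for blue, so P[monochromatic] = 2·(1/2)^10 = 2^{1 − 10} = 1/512.
By linearity of expectation: E[X] = C(29, 5) · 2^{1 − 10} = 118755 · 1/512 = 118755/512.
Numerically: E[X] ≈ 231.9434.

E[X] = C(29,5)·2^(1−C(5,2)) = 118755/512 ≈ 231.9434.
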